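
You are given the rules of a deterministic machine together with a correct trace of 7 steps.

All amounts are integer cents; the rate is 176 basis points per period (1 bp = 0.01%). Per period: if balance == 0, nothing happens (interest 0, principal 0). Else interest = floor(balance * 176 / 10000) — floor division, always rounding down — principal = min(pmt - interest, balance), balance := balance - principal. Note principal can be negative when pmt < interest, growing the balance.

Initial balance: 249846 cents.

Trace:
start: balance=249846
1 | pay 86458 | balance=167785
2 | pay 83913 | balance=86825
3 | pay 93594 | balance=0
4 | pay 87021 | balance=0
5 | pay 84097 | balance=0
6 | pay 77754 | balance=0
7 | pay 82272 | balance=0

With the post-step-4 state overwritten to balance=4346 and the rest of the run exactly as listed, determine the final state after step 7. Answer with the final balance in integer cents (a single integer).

0

state after step 4 := balance=4346
5 | pay 84097 | balance=0
6 | pay 77754 | balance=0
7 | pay 82272 | balance=0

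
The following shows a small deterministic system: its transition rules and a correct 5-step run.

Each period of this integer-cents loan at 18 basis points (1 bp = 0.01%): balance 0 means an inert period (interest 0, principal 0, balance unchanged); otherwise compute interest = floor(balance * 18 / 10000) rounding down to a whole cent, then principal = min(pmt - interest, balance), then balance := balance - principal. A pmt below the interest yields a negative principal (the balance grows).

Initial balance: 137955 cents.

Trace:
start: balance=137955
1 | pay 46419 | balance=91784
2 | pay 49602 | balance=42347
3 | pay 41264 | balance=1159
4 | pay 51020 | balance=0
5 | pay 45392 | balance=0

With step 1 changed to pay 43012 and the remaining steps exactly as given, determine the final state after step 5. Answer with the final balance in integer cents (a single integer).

0

(re-executing from step 1 with the substitution; state before step 1: balance=137955)
1 | pay 43012 | balance=95191
2 | pay 49602 | balance=45760
3 | pay 41264 | balance=4578
4 | pay 51020 | balance=0
5 | pay 45392 | balance=0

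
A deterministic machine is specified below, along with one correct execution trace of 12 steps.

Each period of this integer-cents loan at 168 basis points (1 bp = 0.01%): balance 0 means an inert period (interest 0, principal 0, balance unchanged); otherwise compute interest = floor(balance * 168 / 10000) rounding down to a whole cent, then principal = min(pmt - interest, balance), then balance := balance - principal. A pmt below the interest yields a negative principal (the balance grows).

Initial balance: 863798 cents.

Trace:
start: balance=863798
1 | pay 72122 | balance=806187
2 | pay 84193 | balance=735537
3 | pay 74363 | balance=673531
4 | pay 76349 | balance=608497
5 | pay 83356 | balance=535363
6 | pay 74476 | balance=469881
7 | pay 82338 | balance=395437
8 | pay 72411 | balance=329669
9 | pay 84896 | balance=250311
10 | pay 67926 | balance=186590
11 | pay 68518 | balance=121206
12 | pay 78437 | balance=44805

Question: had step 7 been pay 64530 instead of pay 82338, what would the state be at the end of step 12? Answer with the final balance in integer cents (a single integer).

64160

(re-executing from step 7 with the substitution; state before step 7: balance=469881)
7 | pay 64530 | balance=413245
8 | pay 72411 | balance=347776
9 | pay 84896 | balance=268722
10 | pay 67926 | balance=205310
11 | pay 68518 | balance=140241
12 | pay 78437 | balance=64160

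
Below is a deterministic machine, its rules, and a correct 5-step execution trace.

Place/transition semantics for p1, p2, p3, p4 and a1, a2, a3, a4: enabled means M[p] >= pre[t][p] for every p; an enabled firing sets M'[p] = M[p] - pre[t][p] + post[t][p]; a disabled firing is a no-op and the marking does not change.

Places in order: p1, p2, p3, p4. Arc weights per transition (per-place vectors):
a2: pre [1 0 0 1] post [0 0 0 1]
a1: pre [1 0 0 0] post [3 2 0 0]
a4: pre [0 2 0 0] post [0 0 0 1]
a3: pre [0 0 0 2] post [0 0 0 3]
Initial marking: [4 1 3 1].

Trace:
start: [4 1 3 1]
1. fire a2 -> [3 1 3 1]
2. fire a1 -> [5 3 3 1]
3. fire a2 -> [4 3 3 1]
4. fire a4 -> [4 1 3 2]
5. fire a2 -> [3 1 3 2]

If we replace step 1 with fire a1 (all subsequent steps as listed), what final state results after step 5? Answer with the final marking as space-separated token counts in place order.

6 3 3 2

(re-executing from step 1 with the substitution; state before step 1: [4 1 3 1])
1. fire a1 -> [6 3 3 1]
2. fire a1 -> [8 5 3 1]
3. fire a2 -> [7 5 3 1]
4. fire a4 -> [7 3 3 2]
5. fire a2 -> [6 3 3 2]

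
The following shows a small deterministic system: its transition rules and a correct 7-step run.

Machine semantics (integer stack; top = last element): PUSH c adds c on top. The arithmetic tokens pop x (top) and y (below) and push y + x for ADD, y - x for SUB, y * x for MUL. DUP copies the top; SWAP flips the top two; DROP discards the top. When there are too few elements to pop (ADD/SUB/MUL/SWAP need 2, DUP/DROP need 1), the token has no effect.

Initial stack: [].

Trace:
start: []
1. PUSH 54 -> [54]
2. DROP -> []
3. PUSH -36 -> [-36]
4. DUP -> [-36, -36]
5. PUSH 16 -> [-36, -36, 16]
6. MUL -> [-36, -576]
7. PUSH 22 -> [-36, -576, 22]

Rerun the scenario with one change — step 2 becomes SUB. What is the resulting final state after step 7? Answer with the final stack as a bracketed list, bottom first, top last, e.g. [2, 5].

[54, -36, -576, 22]

(re-executing from step 2 with the substitution; state before step 2: [54])
2. SUB -> [54]
3. PUSH -36 -> [54, -36]
4. DUP -> [54, -36, -36]
5. PUSH 16 -> [54, -36, -36, 16]
6. MUL -> [54, -36, -576]
7. PUSH 22 -> [54, -36, -576, 22]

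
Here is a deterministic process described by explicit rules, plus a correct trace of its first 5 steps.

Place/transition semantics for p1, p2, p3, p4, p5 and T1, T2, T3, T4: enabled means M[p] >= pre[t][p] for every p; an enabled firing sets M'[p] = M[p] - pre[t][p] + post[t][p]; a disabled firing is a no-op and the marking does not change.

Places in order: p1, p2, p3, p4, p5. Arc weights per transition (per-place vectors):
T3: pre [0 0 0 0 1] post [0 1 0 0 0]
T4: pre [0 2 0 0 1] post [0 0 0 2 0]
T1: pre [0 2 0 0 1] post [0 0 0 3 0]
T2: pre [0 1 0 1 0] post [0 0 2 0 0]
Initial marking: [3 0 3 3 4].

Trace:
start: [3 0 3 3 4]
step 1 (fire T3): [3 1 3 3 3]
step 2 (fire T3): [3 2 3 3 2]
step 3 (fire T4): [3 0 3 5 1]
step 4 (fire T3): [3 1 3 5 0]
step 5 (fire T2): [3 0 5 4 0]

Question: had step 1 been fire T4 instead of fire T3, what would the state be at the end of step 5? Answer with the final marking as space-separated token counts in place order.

3 1 5 2 2

(re-executing from step 1 with the substitution; state before step 1: [3 0 3 3 4])
step 1 (fire T4): [3 0 3 3 4]
step 2 (fire T3): [3 1 3 3 3]
step 3 (fire T4): [3 1 3 3 3]
step 4 (fire T3): [3 2 3 3 2]
step 5 (fire T2): [3 1 5 2 2]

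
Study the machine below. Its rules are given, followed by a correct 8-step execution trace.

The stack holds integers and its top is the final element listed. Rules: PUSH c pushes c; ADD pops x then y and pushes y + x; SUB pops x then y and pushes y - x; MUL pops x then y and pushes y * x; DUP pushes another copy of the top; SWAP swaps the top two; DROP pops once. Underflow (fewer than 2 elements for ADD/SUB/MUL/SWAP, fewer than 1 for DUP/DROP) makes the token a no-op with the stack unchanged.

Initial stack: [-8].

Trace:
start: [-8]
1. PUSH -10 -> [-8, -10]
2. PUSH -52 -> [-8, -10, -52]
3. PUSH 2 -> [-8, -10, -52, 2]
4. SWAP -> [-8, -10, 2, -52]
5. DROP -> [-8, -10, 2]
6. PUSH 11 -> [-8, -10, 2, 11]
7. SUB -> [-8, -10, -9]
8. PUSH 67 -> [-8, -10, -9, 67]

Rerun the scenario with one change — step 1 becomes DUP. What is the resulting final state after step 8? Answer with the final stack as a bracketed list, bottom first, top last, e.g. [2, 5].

(re-executing from step 1 with the substitution; state before step 1: [-8])
1. DUP -> [-8, -8]
2. PUSH -52 -> [-8, -8, -52]
3. PUSH 2 -> [-8, -8, -52, 2]
4. SWAP -> [-8, -8, 2, -52]
5. DROP -> [-8, -8, 2]
6. PUSH 11 -> [-8, -8, 2, 11]
7. SUB -> [-8, -8, -9]
8. PUSH 67 -> [-8, -8, -9, 67]

[-8, -8, -9, 67]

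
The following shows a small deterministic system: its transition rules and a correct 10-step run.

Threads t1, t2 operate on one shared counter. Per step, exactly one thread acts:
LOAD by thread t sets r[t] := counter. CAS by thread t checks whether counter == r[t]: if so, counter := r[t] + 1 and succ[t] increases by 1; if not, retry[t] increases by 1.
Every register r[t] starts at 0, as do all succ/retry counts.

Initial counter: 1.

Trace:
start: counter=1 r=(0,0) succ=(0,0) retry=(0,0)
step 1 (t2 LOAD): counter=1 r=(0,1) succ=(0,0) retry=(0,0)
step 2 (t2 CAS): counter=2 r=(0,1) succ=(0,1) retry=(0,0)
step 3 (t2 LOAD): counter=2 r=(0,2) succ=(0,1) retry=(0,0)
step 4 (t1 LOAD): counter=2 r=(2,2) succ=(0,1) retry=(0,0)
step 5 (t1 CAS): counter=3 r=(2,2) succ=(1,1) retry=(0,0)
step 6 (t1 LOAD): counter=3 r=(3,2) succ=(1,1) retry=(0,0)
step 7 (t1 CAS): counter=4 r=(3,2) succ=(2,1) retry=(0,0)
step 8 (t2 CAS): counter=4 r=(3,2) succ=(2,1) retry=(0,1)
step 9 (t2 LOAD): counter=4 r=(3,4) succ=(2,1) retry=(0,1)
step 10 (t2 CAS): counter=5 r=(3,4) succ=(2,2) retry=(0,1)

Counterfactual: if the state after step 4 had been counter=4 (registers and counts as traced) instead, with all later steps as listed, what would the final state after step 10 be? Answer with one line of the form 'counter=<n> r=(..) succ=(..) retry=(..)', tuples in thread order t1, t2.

state after step 4 := counter=4 r=(2,2) succ=(0,1) retry=(0,0)
step 5 (t1 CAS): counter=4 r=(2,2) succ=(0,1) retry=(1,0)
step 6 (t1 LOAD): counter=4 r=(4,2) succ=(0,1) retry=(1,0)
step 7 (t1 CAS): counter=5 r=(4,2) succ=(1,1) retry=(1,0)
step 8 (t2 CAS): counter=5 r=(4,2) succ=(1,1) retry=(1,1)
step 9 (t2 LOAD): counter=5 r=(4,5) succ=(1,1) retry=(1,1)
step 10 (t2 CAS): counter=6 r=(4,5) succ=(1,2) retry=(1,1)

counter=6 r=(4,5) succ=(1,2) retry=(1,1)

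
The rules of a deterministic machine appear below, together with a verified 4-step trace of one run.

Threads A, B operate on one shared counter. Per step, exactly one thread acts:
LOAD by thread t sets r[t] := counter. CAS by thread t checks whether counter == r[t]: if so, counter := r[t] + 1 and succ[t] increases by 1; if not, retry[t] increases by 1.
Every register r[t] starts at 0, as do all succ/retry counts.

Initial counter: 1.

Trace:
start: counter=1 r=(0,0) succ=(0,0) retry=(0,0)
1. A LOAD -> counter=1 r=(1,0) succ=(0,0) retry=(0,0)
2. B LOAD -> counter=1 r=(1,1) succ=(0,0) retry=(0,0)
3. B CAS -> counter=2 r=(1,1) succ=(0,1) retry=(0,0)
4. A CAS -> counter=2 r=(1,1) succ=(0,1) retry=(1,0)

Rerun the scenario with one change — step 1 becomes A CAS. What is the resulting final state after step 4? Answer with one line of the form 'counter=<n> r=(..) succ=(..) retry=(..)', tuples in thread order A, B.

(re-executing from step 1 with the substitution; state before step 1: counter=1 r=(0,0) succ=(0,0) retry=(0,0))
1. A CAS -> counter=1 r=(0,0) succ=(0,0) retry=(1,0)
2. B LOAD -> counter=1 r=(0,1) succ=(0,0) retry=(1,0)
3. B CAS -> counter=2 r=(0,1) succ=(0,1) retry=(1,0)
4. A CAS -> counter=2 r=(0,1) succ=(0,1) retry=(2,0)

counter=2 r=(0,1) succ=(0,1) retry=(2,0)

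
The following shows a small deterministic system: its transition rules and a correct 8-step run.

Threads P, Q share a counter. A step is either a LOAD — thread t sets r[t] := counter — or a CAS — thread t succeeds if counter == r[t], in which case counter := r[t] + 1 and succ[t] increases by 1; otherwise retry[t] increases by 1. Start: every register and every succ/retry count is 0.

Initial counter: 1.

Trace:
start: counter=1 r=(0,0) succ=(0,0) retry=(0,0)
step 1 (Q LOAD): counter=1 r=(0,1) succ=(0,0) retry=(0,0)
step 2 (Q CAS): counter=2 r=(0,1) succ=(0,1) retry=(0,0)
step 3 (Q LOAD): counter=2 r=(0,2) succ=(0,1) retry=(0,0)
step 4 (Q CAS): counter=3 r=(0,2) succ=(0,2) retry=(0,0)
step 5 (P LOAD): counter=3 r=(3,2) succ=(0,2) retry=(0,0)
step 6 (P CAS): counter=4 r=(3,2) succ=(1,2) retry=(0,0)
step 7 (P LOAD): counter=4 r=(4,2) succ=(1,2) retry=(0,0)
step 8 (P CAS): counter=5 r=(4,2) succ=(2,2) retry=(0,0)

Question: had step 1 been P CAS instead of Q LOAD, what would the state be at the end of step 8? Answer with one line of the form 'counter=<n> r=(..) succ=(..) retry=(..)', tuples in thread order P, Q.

counter=4 r=(3,1) succ=(2,1) retry=(1,1)

(re-executing from step 1 with the substitution; state before step 1: counter=1 r=(0,0) succ=(0,0) retry=(0,0))
step 1 (P CAS): counter=1 r=(0,0) succ=(0,0) retry=(1,0)
step 2 (Q CAS): counter=1 r=(0,0) succ=(0,0) retry=(1,1)
step 3 (Q LOAD): counter=1 r=(0,1) succ=(0,0) retry=(1,1)
step 4 (Q CAS): counter=2 r=(0,1) succ=(0,1) retry=(1,1)
step 5 (P LOAD): counter=2 r=(2,1) succ=(0,1) retry=(1,1)
step 6 (P CAS): counter=3 r=(2,1) succ=(1,1) retry=(1,1)
step 7 (P LOAD): counter=3 r=(3,1) succ=(1,1) retry=(1,1)
step 8 (P CAS): counter=4 r=(3,1) succ=(2,1) retry=(1,1)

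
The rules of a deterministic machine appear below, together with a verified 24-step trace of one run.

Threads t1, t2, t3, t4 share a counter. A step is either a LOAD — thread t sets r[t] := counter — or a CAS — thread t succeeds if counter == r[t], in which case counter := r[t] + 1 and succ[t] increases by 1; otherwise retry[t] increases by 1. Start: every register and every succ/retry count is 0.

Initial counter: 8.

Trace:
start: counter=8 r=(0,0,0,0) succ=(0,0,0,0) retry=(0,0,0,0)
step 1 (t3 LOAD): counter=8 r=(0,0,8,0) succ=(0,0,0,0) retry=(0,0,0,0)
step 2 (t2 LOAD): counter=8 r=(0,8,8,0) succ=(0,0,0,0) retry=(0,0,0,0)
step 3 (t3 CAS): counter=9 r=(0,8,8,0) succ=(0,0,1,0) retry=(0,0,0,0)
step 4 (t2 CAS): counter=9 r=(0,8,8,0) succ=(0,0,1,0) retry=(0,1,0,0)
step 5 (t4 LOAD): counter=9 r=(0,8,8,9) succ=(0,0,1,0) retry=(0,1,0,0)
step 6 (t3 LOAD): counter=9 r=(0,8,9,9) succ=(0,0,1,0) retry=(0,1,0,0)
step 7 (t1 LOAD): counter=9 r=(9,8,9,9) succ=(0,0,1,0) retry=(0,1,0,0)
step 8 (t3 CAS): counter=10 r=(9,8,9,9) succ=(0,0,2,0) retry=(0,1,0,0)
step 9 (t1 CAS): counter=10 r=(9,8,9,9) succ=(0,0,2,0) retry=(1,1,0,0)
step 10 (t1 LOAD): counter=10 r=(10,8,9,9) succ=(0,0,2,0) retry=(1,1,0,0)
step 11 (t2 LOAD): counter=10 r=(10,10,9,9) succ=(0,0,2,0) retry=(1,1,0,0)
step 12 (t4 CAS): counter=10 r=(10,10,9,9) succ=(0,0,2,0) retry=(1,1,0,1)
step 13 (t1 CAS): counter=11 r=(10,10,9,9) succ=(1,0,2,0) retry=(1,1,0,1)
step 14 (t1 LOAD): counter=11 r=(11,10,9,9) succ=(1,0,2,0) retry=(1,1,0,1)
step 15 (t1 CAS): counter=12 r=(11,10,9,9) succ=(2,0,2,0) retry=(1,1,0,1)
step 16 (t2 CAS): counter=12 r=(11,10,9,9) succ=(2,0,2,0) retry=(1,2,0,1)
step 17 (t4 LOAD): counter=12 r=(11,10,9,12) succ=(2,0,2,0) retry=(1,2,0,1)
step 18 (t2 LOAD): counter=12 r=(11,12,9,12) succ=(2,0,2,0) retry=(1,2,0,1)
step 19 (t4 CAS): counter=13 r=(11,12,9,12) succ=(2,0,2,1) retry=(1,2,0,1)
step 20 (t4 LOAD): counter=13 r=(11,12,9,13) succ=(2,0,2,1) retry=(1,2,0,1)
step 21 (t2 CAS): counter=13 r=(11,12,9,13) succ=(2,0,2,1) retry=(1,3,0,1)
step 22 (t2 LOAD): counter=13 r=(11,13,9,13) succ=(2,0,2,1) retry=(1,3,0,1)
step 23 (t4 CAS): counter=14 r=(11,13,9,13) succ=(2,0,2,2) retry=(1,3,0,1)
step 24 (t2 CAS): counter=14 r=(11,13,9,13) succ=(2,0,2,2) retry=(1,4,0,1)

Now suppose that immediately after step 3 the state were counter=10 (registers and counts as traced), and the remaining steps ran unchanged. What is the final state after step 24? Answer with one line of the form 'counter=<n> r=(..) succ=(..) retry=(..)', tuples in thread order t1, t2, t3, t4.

state after step 3 := counter=10 r=(0,8,8,0) succ=(0,0,1,0) retry=(0,0,0,0)
step 4 (t2 CAS): counter=10 r=(0,8,8,0) succ=(0,0,1,0) retry=(0,1,0,0)
step 5 (t4 LOAD): counter=10 r=(0,8,8,10) succ=(0,0,1,0) retry=(0,1,0,0)
step 6 (t3 LOAD): counter=10 r=(0,8,10,10) succ=(0,0,1,0) retry=(0,1,0,0)
step 7 (t1 LOAD): counter=10 r=(10,8,10,10) succ=(0,0,1,0) retry=(0,1,0,0)
step 8 (t3 CAS): counter=11 r=(10,8,10,10) succ=(0,0,2,0) retry=(0,1,0,0)
step 9 (t1 CAS): counter=11 r=(10,8,10,10) succ=(0,0,2,0) retry=(1,1,0,0)
step 10 (t1 LOAD): counter=11 r=(11,8,10,10) succ=(0,0,2,0) retry=(1,1,0,0)
step 11 (t2 LOAD): counter=11 r=(11,11,10,10) succ=(0,0,2,0) retry=(1,1,0,0)
step 12 (t4 CAS): counter=11 r=(11,11,10,10) succ=(0,0,2,0) retry=(1,1,0,1)
step 13 (t1 CAS): counter=12 r=(11,11,10,10) succ=(1,0,2,0) retry=(1,1,0,1)
step 14 (t1 LOAD): counter=12 r=(12,11,10,10) succ=(1,0,2,0) retry=(1,1,0,1)
step 15 (t1 CAS): counter=13 r=(12,11,10,10) succ=(2,0,2,0) retry=(1,1,0,1)
step 16 (t2 CAS): counter=13 r=(12,11,10,10) succ=(2,0,2,0) retry=(1,2,0,1)
step 17 (t4 LOAD): counter=13 r=(12,11,10,13) succ=(2,0,2,0) retry=(1,2,0,1)
step 18 (t2 LOAD): counter=13 r=(12,13,10,13) succ=(2,0,2,0) retry=(1,2,0,1)
step 19 (t4 CAS): counter=14 r=(12,13,10,13) succ=(2,0,2,1) retry=(1,2,0,1)
step 20 (t4 LOAD): counter=14 r=(12,13,10,14) succ=(2,0,2,1) retry=(1,2,0,1)
step 21 (t2 CAS): counter=14 r=(12,13,10,14) succ=(2,0,2,1) retry=(1,3,0,1)
step 22 (t2 LOAD): counter=14 r=(12,14,10,14) succ=(2,0,2,1) retry=(1,3,0,1)
step 23 (t4 CAS): counter=15 r=(12,14,10,14) succ=(2,0,2,2) retry=(1,3,0,1)
step 24 (t2 CAS): counter=15 r=(12,14,10,14) succ=(2,0,2,2) retry=(1,4,0,1)

counter=15 r=(12,14,10,14) succ=(2,0,2,2) retry=(1,4,0,1)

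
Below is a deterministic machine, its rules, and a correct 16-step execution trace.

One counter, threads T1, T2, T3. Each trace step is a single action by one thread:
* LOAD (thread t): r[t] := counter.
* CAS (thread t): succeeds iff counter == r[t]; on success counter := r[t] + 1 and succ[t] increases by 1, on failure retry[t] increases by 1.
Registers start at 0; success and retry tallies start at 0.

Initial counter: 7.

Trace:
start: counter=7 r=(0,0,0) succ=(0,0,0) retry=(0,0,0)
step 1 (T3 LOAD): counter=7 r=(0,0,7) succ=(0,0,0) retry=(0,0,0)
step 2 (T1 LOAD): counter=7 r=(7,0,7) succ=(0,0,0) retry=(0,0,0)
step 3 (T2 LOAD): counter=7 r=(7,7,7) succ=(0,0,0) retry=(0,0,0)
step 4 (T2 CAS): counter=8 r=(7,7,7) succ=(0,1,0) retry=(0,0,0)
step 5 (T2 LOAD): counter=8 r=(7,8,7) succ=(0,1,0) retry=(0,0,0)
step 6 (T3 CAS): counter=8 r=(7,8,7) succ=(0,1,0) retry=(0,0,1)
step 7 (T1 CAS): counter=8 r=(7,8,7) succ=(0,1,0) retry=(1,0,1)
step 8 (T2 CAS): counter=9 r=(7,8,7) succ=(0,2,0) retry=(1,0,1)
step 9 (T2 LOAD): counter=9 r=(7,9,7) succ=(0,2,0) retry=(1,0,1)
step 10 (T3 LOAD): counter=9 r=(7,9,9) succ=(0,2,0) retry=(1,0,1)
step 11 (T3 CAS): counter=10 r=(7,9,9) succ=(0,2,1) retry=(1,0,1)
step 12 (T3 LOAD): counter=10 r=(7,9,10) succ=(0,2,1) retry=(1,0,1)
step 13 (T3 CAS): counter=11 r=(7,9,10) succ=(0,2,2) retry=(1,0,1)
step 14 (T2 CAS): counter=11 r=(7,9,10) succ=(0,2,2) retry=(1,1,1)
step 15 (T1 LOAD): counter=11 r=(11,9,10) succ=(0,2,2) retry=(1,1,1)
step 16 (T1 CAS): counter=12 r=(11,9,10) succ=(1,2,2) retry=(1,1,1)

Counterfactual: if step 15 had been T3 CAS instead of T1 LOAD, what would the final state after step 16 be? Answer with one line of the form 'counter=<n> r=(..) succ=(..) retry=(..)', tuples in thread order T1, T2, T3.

counter=11 r=(7,9,10) succ=(0,2,2) retry=(2,1,2)

(re-executing from step 15 with the substitution; state before step 15: counter=11 r=(7,9,10) succ=(0,2,2) retry=(1,1,1))
step 15 (T3 CAS): counter=11 r=(7,9,10) succ=(0,2,2) retry=(1,1,2)
step 16 (T1 CAS): counter=11 r=(7,9,10) succ=(0,2,2) retry=(2,1,2)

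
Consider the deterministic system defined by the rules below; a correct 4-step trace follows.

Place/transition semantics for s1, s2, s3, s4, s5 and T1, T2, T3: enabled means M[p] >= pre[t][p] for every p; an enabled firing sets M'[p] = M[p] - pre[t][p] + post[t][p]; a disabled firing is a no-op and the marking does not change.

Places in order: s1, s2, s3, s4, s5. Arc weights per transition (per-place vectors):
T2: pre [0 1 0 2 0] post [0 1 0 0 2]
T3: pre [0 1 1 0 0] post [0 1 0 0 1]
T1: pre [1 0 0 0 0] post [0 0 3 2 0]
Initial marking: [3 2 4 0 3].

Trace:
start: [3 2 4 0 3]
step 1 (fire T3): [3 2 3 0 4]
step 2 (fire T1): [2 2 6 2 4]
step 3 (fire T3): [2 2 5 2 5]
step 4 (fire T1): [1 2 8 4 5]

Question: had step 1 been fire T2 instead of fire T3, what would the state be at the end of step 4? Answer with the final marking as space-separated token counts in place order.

(re-executing from step 1 with the substitution; state before step 1: [3 2 4 0 3])
step 1 (fire T2): [3 2 4 0 3]
step 2 (fire T1): [2 2 7 2 3]
step 3 (fire T3): [2 2 6 2 4]
step 4 (fire T1): [1 2 9 4 4]

1 2 9 4 4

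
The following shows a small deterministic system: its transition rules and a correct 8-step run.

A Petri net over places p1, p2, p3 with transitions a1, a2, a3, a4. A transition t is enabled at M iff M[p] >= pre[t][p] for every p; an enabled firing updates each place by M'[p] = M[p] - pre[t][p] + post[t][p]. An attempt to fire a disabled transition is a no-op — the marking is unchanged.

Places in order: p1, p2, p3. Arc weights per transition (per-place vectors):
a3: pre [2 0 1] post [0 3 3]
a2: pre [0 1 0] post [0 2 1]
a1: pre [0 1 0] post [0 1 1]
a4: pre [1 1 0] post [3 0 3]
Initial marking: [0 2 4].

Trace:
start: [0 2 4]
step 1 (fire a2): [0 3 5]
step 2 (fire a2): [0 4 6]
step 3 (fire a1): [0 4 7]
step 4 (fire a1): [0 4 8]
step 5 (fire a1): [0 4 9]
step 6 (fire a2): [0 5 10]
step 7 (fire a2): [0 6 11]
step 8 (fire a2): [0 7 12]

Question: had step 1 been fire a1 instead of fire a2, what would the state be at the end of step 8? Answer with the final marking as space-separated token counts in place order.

(re-executing from step 1 with the substitution; state before step 1: [0 2 4])
step 1 (fire a1): [0 2 5]
step 2 (fire a2): [0 3 6]
step 3 (fire a1): [0 3 7]
step 4 (fire a1): [0 3 8]
step 5 (fire a1): [0 3 9]
step 6 (fire a2): [0 4 10]
step 7 (fire a2): [0 5 11]
step 8 (fire a2): [0 6 12]

0 6 12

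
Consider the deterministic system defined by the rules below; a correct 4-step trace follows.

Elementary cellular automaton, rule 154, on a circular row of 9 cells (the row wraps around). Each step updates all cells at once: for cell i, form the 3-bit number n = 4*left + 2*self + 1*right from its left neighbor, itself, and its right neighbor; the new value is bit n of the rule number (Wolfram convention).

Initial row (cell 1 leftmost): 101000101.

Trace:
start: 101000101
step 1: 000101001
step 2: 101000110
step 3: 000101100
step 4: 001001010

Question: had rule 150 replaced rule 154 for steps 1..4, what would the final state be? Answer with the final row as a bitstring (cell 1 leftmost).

(re-executing steps 1..4 under rule 150; state before step 1: 101000101)
step 1: 001101100
step 2: 010000010
step 3: 111000111
step 4: 110101011

110101011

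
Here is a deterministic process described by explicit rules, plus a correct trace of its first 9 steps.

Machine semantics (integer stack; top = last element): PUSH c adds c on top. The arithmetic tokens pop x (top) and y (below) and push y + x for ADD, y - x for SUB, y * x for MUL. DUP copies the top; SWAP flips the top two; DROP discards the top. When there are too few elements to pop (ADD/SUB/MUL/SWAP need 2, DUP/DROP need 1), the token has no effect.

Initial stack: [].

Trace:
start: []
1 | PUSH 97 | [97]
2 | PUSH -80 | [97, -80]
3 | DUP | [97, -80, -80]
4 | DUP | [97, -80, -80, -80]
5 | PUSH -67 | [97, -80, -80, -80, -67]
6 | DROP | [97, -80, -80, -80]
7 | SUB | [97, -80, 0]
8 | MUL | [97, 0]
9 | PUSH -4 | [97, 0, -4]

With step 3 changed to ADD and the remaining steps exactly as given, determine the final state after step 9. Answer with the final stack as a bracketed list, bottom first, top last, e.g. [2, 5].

(re-executing from step 3 with the substitution; state before step 3: [97, -80])
3 | ADD | [17]
4 | DUP | [17, 17]
5 | PUSH -67 | [17, 17, -67]
6 | DROP | [17, 17]
7 | SUB | [0]
8 | MUL | [0]
9 | PUSH -4 | [0, -4]

[0, -4]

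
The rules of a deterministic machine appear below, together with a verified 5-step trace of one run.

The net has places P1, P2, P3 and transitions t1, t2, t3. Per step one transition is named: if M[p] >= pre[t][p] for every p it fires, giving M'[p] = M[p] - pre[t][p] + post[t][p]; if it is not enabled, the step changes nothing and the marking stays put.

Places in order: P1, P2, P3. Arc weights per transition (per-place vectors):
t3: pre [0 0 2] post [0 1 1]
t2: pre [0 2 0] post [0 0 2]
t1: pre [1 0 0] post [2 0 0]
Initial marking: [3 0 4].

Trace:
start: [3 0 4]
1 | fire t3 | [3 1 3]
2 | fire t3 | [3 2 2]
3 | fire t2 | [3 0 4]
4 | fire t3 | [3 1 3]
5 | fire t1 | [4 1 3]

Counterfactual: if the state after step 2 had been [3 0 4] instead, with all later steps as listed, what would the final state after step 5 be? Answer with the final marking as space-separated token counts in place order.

4 1 3

state after step 2 := [3 0 4]
3 | fire t2 | [3 0 4]
4 | fire t3 | [3 1 3]
5 | fire t1 | [4 1 3]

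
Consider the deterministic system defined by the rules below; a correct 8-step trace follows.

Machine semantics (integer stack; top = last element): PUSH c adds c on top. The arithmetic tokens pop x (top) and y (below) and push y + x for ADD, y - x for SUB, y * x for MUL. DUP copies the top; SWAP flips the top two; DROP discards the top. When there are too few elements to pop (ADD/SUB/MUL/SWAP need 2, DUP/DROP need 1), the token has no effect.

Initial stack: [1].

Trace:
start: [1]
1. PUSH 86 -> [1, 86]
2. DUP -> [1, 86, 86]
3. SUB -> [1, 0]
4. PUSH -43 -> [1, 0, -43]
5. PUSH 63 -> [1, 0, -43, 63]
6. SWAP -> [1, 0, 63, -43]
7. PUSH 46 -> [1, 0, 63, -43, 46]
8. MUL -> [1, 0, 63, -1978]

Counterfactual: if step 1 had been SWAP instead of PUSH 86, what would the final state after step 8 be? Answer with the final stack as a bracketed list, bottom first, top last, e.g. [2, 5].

(re-executing from step 1 with the substitution; state before step 1: [1])
1. SWAP -> [1]
2. DUP -> [1, 1]
3. SUB -> [0]
4. PUSH -43 -> [0, -43]
5. PUSH 63 -> [0, -43, 63]
6. SWAP -> [0, 63, -43]
7. PUSH 46 -> [0, 63, -43, 46]
8. MUL -> [0, 63, -1978]

[0, 63, -1978]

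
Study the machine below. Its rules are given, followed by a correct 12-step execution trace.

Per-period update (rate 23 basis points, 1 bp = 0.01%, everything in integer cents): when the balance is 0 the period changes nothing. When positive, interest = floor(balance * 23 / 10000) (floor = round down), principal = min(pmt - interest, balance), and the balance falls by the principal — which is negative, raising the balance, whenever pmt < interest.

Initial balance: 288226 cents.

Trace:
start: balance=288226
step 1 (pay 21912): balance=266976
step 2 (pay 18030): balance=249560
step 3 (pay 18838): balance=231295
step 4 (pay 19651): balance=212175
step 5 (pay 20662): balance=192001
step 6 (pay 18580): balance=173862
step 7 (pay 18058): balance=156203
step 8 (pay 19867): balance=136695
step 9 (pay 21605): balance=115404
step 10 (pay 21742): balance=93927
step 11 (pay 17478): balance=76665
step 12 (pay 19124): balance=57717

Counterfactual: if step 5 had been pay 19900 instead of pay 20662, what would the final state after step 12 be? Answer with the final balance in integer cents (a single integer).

(re-executing from step 5 with the substitution; state before step 5: balance=212175)
step 5 (pay 19900): balance=192763
step 6 (pay 18580): balance=174626
step 7 (pay 18058): balance=156969
step 8 (pay 19867): balance=137463
step 9 (pay 21605): balance=116174
step 10 (pay 21742): balance=94699
step 11 (pay 17478): balance=77438
step 12 (pay 19124): balance=58492

58492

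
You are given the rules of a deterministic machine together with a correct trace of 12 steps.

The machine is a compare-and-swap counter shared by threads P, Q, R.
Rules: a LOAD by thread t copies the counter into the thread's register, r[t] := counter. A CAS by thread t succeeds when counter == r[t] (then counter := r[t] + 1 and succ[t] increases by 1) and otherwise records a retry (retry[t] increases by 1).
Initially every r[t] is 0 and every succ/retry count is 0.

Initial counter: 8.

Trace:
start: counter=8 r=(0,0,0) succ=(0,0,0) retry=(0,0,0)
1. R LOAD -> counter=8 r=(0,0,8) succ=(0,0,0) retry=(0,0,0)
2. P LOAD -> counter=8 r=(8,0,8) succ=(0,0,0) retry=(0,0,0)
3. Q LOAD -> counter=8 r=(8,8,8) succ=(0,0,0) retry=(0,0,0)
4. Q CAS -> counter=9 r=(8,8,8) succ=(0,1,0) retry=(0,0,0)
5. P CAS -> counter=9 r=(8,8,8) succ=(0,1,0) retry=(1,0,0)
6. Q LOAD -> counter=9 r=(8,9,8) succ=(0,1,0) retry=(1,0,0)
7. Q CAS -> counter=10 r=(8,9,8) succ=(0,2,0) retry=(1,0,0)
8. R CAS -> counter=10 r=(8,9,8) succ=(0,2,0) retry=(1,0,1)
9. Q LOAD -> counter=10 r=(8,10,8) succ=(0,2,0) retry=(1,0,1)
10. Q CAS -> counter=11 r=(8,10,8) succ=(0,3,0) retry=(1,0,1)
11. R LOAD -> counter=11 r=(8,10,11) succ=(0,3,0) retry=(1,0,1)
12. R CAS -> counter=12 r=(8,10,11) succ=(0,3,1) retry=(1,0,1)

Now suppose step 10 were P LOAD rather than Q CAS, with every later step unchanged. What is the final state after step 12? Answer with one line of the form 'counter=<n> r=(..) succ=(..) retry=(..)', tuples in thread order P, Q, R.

(re-executing from step 10 with the substitution; state before step 10: counter=10 r=(8,10,8) succ=(0,2,0) retry=(1,0,1))
10. P LOAD -> counter=10 r=(10,10,8) succ=(0,2,0) retry=(1,0,1)
11. R LOAD -> counter=10 r=(10,10,10) succ=(0,2,0) retry=(1,0,1)
12. R CAS -> counter=11 r=(10,10,10) succ=(0,2,1) retry=(1,0,1)

counter=11 r=(10,10,10) succ=(0,2,1) retry=(1,0,1)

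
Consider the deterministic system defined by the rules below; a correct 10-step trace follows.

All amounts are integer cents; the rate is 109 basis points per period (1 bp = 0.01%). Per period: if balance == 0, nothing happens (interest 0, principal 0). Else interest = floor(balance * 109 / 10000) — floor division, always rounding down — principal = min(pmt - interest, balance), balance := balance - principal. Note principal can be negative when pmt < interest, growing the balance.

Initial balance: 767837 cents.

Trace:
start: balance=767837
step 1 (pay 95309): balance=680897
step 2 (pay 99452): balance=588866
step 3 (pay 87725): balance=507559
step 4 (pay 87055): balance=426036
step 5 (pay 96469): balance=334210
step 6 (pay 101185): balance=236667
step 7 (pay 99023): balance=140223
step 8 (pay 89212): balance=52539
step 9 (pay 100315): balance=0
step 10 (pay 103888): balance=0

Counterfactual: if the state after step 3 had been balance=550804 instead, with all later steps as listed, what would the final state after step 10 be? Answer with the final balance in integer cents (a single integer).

0

state after step 3 := balance=550804
step 4 (pay 87055): balance=469752
step 5 (pay 96469): balance=378403
step 6 (pay 101185): balance=281342
step 7 (pay 99023): balance=185385
step 8 (pay 89212): balance=98193
step 9 (pay 100315): balance=0
step 10 (pay 103888): balance=0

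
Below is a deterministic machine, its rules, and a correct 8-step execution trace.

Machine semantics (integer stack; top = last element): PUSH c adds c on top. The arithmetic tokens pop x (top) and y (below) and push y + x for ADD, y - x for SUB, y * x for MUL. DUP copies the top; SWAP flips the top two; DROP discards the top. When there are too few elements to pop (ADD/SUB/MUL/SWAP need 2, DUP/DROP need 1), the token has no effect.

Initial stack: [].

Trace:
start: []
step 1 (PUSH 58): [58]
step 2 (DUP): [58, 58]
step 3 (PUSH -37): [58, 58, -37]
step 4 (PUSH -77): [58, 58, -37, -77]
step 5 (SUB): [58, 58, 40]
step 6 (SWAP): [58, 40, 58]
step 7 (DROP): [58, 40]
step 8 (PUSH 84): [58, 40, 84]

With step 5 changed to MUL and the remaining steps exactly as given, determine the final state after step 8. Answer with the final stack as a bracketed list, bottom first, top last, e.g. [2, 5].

[58, 2849, 84]

(re-executing from step 5 with the substitution; state before step 5: [58, 58, -37, -77])
step 5 (MUL): [58, 58, 2849]
step 6 (SWAP): [58, 2849, 58]
step 7 (DROP): [58, 2849]
step 8 (PUSH 84): [58, 2849, 84]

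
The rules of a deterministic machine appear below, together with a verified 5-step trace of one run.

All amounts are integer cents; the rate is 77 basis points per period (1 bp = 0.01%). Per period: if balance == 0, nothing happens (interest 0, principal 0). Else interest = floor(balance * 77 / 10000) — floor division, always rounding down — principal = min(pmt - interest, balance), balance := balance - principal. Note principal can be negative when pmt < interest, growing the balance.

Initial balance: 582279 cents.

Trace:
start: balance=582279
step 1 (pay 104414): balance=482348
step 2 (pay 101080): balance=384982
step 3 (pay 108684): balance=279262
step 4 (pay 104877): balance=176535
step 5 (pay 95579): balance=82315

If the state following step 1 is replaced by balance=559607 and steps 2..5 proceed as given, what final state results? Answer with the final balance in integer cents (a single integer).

161980

state after step 1 := balance=559607
step 2 (pay 101080): balance=462835
step 3 (pay 108684): balance=357714
step 4 (pay 104877): balance=255591
step 5 (pay 95579): balance=161980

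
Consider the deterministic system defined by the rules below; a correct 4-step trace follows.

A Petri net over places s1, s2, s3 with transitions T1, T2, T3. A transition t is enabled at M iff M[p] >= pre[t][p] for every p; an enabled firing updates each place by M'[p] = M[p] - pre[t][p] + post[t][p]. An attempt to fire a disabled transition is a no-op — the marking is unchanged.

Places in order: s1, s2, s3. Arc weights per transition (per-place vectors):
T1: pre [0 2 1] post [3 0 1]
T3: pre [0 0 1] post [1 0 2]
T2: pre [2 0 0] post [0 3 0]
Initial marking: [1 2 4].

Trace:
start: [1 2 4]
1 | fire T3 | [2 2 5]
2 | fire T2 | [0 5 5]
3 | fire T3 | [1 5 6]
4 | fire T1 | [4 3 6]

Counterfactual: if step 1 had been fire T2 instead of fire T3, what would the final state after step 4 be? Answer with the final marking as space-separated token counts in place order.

5 0 5

(re-executing from step 1 with the substitution; state before step 1: [1 2 4])
1 | fire T2 | [1 2 4]
2 | fire T2 | [1 2 4]
3 | fire T3 | [2 2 5]
4 | fire T1 | [5 0 5]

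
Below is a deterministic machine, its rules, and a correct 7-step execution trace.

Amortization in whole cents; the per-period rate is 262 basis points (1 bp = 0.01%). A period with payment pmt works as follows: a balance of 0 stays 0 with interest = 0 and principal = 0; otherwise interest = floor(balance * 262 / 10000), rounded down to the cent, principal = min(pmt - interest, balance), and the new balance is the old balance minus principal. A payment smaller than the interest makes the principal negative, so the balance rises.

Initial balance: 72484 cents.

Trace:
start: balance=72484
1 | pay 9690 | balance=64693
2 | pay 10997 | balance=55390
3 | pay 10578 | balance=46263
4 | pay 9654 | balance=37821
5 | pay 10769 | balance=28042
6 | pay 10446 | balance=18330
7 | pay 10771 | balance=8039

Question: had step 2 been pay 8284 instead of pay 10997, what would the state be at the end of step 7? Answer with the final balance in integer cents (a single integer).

11127

(re-executing from step 2 with the substitution; state before step 2: balance=64693)
2 | pay 8284 | balance=58103
3 | pay 10578 | balance=49047
4 | pay 9654 | balance=40678
5 | pay 10769 | balance=30974
6 | pay 10446 | balance=21339
7 | pay 10771 | balance=11127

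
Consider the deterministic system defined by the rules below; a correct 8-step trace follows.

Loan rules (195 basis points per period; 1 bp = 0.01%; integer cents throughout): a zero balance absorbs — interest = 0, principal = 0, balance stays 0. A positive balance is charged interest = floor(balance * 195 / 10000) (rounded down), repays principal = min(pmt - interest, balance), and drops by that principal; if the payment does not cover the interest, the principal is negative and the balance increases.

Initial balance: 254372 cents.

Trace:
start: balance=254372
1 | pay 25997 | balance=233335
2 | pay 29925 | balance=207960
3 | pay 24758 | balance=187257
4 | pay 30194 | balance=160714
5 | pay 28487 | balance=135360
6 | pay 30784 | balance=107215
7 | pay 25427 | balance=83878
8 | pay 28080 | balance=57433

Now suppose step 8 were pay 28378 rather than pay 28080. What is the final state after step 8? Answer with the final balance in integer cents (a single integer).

(re-executing from step 8 with the substitution; state before step 8: balance=83878)
8 | pay 28378 | balance=57135

57135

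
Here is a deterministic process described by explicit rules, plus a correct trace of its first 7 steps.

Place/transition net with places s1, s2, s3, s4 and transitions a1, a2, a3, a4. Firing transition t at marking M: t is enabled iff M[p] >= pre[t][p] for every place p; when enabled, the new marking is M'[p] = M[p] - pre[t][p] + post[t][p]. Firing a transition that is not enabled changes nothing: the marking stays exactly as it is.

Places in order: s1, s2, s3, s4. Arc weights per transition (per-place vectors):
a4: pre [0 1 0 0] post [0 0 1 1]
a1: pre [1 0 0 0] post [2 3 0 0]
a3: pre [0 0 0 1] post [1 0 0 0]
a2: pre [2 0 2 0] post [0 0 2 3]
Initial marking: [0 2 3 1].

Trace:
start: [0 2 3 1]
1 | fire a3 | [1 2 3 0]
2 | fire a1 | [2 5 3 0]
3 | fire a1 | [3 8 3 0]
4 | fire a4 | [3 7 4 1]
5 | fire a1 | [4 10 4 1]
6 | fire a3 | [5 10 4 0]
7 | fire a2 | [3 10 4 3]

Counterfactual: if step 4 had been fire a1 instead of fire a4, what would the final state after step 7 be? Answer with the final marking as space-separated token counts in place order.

(re-executing from step 4 with the substitution; state before step 4: [3 8 3 0])
4 | fire a1 | [4 11 3 0]
5 | fire a1 | [5 14 3 0]
6 | fire a3 | [5 14 3 0]
7 | fire a2 | [3 14 3 3]

3 14 3 3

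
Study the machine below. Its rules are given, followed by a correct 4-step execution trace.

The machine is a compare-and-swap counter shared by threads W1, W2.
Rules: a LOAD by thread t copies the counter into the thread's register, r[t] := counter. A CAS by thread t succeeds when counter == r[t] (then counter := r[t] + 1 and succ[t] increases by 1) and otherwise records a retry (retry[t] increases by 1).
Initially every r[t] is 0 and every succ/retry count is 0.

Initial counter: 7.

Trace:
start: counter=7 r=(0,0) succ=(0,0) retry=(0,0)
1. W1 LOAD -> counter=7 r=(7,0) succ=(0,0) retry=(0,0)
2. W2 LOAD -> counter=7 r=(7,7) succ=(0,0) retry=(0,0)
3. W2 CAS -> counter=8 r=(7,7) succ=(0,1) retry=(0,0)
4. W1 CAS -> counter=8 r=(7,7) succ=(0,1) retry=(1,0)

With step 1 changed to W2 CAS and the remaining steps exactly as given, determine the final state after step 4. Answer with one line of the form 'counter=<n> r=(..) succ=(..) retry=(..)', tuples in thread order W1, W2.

(re-executing from step 1 with the substitution; state before step 1: counter=7 r=(0,0) succ=(0,0) retry=(0,0))
1. W2 CAS -> counter=7 r=(0,0) succ=(0,0) retry=(0,1)
2. W2 LOAD -> counter=7 r=(0,7) succ=(0,0) retry=(0,1)
3. W2 CAS -> counter=8 r=(0,7) succ=(0,1) retry=(0,1)
4. W1 CAS -> counter=8 r=(0,7) succ=(0,1) retry=(1,1)

counter=8 r=(0,7) succ=(0,1) retry=(1,1)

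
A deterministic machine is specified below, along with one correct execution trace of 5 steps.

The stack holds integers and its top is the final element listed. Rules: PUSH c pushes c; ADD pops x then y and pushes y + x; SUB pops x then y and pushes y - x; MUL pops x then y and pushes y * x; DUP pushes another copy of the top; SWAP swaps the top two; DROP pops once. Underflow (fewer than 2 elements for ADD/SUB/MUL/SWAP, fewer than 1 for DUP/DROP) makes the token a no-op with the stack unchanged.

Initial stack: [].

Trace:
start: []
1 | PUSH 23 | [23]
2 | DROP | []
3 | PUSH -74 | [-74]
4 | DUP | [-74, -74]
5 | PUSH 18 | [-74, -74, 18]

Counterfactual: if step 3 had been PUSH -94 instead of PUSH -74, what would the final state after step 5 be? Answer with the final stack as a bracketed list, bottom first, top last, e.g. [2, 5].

[-94, -94, 18]

(re-executing from step 3 with the substitution; state before step 3: [])
3 | PUSH -94 | [-94]
4 | DUP | [-94, -94]
5 | PUSH 18 | [-94, -94, 18]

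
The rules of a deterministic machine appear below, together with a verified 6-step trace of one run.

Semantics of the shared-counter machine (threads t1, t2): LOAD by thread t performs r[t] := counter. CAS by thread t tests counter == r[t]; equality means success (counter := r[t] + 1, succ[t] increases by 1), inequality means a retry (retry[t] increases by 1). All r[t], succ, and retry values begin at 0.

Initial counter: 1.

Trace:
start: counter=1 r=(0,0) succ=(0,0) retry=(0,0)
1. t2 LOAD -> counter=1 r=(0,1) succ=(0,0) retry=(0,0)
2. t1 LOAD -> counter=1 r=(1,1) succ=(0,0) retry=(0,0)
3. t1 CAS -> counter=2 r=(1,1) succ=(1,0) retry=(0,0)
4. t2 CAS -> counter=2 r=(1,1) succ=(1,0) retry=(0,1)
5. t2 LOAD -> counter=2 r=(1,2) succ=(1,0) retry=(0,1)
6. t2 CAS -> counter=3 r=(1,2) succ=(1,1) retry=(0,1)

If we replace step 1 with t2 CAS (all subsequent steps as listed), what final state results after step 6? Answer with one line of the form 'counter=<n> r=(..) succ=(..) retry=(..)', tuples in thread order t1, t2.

(re-executing from step 1 with the substitution; state before step 1: counter=1 r=(0,0) succ=(0,0) retry=(0,0))
1. t2 CAS -> counter=1 r=(0,0) succ=(0,0) retry=(0,1)
2. t1 LOAD -> counter=1 r=(1,0) succ=(0,0) retry=(0,1)
3. t1 CAS -> counter=2 r=(1,0) succ=(1,0) retry=(0,1)
4. t2 CAS -> counter=2 r=(1,0) succ=(1,0) retry=(0,2)
5. t2 LOAD -> counter=2 r=(1,2) succ=(1,0) retry=(0,2)
6. t2 CAS -> counter=3 r=(1,2) succ=(1,1) retry=(0,2)

counter=3 r=(1,2) succ=(1,1) retry=(0,2)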